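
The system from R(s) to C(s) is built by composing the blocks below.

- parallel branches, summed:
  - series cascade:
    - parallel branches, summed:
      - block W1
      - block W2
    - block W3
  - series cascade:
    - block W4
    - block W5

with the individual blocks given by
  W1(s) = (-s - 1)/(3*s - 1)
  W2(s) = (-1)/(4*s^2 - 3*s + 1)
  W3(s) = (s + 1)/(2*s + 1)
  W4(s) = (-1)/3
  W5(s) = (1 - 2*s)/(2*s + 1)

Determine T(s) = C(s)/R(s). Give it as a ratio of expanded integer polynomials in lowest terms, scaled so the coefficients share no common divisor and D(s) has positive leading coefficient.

The answer is (12*s^4 - 53*s^3 + 19*s^2 - 11*s + 1)/(72*s^4 - 42*s^3 - 3*s^2 + 12*s - 3).

Reasoning:
Step 1. combine W1, W2 in parallel: (-4*s^3 - s^2 - s)/(12*s^3 - 13*s^2 + 6*s - 1)
Step 2. cascade (W1+W2), W3: (-4*s^4 - 5*s^3 - 2*s^2 - s)/(24*s^4 - 14*s^3 - s^2 + 4*s - 1)
Step 3. reduce the series chain W4, W5: (2*s - 1)/(6*s + 3)
Step 4. add ((W1+W2)*W3), (W4*W5) (parallel); the result is T(s) itself (integer coefficients, no common factor, positive leading denominator coefficient)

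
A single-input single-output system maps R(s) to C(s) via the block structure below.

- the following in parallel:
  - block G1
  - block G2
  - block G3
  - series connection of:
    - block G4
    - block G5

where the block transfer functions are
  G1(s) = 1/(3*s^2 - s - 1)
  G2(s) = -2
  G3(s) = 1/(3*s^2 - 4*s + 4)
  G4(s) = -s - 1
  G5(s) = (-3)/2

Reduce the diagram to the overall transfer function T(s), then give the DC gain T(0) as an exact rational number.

[1] series reduction of G4, G5: 3*s/2 + 3/2
[2] parallel reduction of G1, G2, G3, (G4*G5): (27*s^5 - 54*s^4 + 54*s^3 - s^2 - 22*s + 10)/(18*s^4 - 30*s^3 + 26*s^2 - 8)
The step-2 result is T(s). Setting s = 0: T(0) = 10/(-8) = -5/4.

Hence the answer: -5/4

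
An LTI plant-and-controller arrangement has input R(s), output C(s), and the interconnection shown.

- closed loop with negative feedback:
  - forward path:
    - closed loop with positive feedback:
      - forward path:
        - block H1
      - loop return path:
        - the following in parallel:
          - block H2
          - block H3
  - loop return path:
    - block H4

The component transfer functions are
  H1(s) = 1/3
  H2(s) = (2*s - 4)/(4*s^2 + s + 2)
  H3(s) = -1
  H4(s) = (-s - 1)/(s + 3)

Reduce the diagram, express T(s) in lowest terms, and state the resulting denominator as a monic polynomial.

[1] add H2, H3 (parallel) -> (-4*s^2 + s - 6)/(4*s^2 + s + 2)
[2] collapse the loop (H1 forward, (H2+H3) return) -> (4*s^2 + s + 2)/(16*s^2 + 2*s + 12)
[3] close the feedback loop around [H1/(1-H1*(H2+H3))], H4 -> (4*s^3 + 13*s^2 + 5*s + 6)/(12*s^3 + 45*s^2 + 15*s + 34)
T(s) is the step-3 result (common factors already cancelled). Leading coefficient of the denominator: 12. Divide through by 12 for the monic polynomial.

Therefore the answer is s^3 + 15*s^2/4 + 5*s/4 + 17/6.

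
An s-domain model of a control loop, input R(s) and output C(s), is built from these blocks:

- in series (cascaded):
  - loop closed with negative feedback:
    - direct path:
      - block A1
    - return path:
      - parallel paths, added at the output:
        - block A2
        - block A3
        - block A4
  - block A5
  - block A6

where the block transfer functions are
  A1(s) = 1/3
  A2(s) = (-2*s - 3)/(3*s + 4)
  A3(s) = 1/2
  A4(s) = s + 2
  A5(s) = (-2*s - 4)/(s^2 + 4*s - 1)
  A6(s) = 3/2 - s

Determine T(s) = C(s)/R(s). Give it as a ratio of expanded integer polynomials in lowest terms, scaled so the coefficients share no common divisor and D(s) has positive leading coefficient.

First reduce the diagram to T(s).

1. parallel reduction of A2, A3, A4 = (6*s^2 + 19*s + 14)/(6*s + 8)
2. reduce the feedback loop with forward A1 and return (A2+A3+A4) = (6*s + 8)/(6*s^2 + 37*s + 38)
3. multiply [A1/(1+A1*(A2+A3+A4))], A5, A6 (series): this yields T(s), and no further normalization is needed

Answer: (12*s^3 + 22*s^2 - 28*s - 48)/(6*s^4 + 61*s^3 + 180*s^2 + 115*s - 38)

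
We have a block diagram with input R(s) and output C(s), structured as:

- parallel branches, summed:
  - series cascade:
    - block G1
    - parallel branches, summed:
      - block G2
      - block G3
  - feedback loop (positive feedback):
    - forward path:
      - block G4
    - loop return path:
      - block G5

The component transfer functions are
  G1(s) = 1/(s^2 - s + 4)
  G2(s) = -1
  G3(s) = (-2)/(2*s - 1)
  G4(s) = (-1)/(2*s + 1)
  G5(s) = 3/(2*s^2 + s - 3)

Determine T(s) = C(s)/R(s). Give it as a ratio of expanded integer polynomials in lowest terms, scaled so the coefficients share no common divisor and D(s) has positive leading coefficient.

Step 1 - reduce the parallel group G2, G3 -> (-2*s - 1)/(2*s - 1)
Step 2 - reduce the series chain G1, (G2+G3) -> (-2*s - 1)/(2*s^3 - 3*s^2 + 9*s - 4)
Step 3 - close the feedback loop around G4, G5 -> (-2*s^2 - s + 3)/(4*s^3 + 4*s^2 - 5*s)
Step 4 - reduce the parallel group (G1*(G2+G3)), [G4/(1-G4*G5)], giving the overall T(s)

Hence the answer: (-4*s^5 - 4*s^4 - 21*s^3 - 4*s^2 + 36*s - 12)/(8*s^6 - 4*s^5 + 14*s^4 + 35*s^3 - 61*s^2 + 20*s)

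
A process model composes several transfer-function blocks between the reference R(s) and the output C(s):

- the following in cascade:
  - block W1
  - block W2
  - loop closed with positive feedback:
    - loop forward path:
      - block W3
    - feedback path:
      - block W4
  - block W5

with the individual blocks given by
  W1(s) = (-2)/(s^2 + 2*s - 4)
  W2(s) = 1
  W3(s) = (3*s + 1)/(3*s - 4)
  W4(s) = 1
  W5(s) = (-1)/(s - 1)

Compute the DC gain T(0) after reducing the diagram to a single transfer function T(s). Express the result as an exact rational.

Step 1 - collapse the loop (W3 forward, W4 return): -3*s/5 - 1/5
Step 2 - cascade W1, W2, [W3/(1-W3*W4)], W5: (-6*s - 2)/(5*s^3 + 5*s^2 - 30*s + 20)
The step-2 result is T(s). Setting s = 0: T(0) = -2/20 = -1/10.

Final answer: -1/10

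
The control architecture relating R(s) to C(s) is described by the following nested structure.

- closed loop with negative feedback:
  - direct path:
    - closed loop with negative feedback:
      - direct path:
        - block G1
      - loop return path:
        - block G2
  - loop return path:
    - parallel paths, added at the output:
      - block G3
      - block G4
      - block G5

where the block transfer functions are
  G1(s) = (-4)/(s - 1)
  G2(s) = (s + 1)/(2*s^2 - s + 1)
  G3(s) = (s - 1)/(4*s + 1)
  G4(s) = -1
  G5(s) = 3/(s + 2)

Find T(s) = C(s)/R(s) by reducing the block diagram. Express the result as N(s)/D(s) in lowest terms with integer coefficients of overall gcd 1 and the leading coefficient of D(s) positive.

The answer is (-32*s^4 - 56*s^3 + 4*s^2 - 28*s - 8)/(8*s^5 + 30*s^4 - 75*s^3 - 8*s^2 - 69*s - 6).

Reasoning:
1. reduce the feedback loop with forward G1 and return G2 gives (-8*s^2 + 4*s - 4)/(2*s^3 - 3*s^2 - 2*s - 5)
2. combine G3, G4, G5 in parallel gives (-3*s^2 + 4*s - 1)/(4*s^2 + 9*s + 2)
3. collapse the loop ([G1/(1+G1*G2)] forward, (G3+G4+G5) return): this yields T(s), and no further normalization is needed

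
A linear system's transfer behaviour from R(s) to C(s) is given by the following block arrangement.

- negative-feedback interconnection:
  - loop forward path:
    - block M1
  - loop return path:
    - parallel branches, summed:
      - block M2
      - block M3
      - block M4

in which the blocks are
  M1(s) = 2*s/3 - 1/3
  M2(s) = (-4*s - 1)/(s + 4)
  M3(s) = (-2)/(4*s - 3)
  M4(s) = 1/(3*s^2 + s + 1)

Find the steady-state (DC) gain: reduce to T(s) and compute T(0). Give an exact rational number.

Reducing step by step:

[1] reduce the parallel group M2, M3, M4 = (-48*s^4 + 2*s^3 - 21*s^2 + 14*s - 17)/(12*s^4 + 43*s^3 - 19*s^2 + s - 12)
[2] apply the feedback formula to M1, (M2+M3+M4) = (-24*s^5 - 74*s^4 + 81*s^3 - 21*s^2 + 25*s - 12)/(96*s^5 - 88*s^4 - 85*s^3 + 8*s^2 + 45*s + 19)
Step 2 gives the overall T(s). Then T(0) = -12/19.

Answer: -12/19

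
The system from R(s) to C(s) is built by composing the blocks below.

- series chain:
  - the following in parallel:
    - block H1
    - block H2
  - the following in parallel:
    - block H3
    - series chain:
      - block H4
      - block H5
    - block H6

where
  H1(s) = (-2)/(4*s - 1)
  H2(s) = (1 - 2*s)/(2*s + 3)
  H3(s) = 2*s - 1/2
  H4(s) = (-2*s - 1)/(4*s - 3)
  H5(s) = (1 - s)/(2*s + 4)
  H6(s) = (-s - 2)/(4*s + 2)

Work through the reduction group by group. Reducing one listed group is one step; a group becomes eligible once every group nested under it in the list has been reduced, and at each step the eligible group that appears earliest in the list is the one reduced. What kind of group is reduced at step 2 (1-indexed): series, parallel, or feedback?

(1) reduce the parallel group H1, H2
(2) series reduction of H4, H5
(3) add H3, (H4*H5), H6 (parallel)
(4) multiply (H1+H2), (H3+(H4*H5)+H6) (series)
At step 2 the group reduced is series.

Hence the answer: series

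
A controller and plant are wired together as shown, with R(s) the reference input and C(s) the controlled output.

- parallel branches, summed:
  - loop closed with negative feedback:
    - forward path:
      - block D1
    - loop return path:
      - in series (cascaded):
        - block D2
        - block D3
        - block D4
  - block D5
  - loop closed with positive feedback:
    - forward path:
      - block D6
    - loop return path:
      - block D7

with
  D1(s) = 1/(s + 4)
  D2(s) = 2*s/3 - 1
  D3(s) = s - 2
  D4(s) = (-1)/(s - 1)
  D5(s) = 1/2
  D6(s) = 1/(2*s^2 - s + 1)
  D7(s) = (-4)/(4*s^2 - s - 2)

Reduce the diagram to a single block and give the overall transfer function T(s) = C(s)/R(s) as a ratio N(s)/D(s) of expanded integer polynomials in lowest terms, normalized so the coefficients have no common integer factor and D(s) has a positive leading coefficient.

The answer is (8*s^6 + 170*s^5 - 315*s^4 + 293*s^3 - 180*s^2 - 8*s + 24)/(16*s^6 + 244*s^5 - 478*s^4 + 250*s^3 + 28*s - 72).

Reasoning:
Step 1 - combine D2, D3, D4 in series = (-2*s^2 + 7*s - 6)/(3*s - 3)
Step 2 - close the feedback loop around D1, (D2*D3*D4) = (3*s - 3)/(s^2 + 16*s - 18)
Step 3 - apply the feedback formula to D6, D7 = (4*s^2 - s - 2)/(8*s^4 - 6*s^3 + s^2 + s + 2)
Step 4 - sum the parallel branches [D1/(1+D1*(D2*D3*D4))], D5, [D6/(1-D6*D7)], which is the overall transfer function T(s) = C(s)/R(s) in lowest terms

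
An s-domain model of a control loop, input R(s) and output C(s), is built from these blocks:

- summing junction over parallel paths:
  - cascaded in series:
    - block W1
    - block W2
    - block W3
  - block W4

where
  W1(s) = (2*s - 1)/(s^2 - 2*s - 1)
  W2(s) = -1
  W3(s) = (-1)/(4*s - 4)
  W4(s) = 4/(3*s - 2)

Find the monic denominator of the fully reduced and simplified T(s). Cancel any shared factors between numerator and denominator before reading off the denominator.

The answer is s^4 - 11*s^3/3 + 3*s^2 + s/3 - 2/3.

Reasoning:
Step 1. series reduction of W1, W2, W3 -> (2*s - 1)/(4*s^3 - 12*s^2 + 4*s + 4)
Step 2. sum the parallel branches (W1*W2*W3), W4 -> (16*s^3 - 42*s^2 + 9*s + 18)/(12*s^4 - 44*s^3 + 36*s^2 + 4*s - 8)
Step 2 gives the fully reduced T(s), with no common factor left to cancel. The denominator's leading coefficient is 12, so divide each of its coefficients by 12 to get the monic form.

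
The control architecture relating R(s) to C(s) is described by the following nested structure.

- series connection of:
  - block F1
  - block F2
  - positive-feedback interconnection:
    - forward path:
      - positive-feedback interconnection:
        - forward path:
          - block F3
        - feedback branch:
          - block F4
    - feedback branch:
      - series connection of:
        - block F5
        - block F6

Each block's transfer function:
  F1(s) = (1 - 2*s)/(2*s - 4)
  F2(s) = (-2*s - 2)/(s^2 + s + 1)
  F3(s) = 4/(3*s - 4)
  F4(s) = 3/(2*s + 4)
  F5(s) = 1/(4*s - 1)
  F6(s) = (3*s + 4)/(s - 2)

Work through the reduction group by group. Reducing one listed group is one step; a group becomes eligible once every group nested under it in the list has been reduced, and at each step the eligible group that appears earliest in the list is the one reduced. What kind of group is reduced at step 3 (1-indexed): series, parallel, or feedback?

Answer: feedback

Working:
[1] collapse the loop (F3 forward, F4 return)
[2] reduce the series chain F5, F6
[3] collapse the loop ([F3/(1-F3*F4)] forward, (F5*F6) return)
[4] reduce the series chain F1, F2, [[F3/(1-F3*F4)]/(1-[F3/(1-F3*F4)]*(F5*F6))]
The group at step 3 is a feedback group.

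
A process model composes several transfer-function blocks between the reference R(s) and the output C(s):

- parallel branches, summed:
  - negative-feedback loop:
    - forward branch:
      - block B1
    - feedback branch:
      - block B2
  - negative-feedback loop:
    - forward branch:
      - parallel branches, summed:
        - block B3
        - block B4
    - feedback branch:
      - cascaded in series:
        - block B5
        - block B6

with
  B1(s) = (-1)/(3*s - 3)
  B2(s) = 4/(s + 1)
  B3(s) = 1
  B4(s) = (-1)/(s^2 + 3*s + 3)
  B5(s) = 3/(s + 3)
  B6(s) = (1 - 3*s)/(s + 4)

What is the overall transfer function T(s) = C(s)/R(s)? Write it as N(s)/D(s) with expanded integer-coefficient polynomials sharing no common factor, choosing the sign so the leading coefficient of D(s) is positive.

Answer: (3*s^6 + 29*s^5 + 96*s^4 + 67*s^3 - 233*s^2 - 440*s - 210)/(3*s^6 + 3*s^5 + 29*s^4 + 137*s^3 + 42*s^2 - 336*s - 294)

Working:
Step 1 - reduce the feedback loop with forward B1 and return B2 -> (-s - 1)/(3*s^2 - 7)
Step 2 - reduce the parallel group B3, B4 -> (s^2 + 3*s + 2)/(s^2 + 3*s + 3)
Step 3 - series reduction of B5, B6 -> (3 - 9*s)/(s^2 + 7*s + 12)
Step 4 - collapse the loop ((B3+B4) forward, (B5*B6) return) -> (s^4 + 10*s^3 + 35*s^2 + 50*s + 24)/(s^4 + s^3 + 12*s^2 + 48*s + 42)
Step 5 - combine [B1/(1+B1*B2)], [(B3+B4)/(1+(B3+B4)*(B5*B6))] in parallel, giving the overall T(s)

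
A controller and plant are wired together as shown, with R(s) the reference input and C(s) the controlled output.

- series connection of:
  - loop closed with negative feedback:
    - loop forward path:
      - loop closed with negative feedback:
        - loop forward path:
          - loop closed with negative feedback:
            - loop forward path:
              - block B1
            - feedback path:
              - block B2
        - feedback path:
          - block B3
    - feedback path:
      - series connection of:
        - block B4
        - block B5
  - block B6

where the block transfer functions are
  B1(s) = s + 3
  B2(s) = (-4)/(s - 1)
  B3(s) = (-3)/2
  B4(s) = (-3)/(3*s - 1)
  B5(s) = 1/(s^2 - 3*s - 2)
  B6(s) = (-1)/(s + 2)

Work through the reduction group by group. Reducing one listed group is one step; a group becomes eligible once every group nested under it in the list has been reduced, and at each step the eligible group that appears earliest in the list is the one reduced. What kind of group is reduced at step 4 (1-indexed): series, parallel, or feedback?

Step 1: collapse the loop (B1 forward, B2 return)
Step 2: close the feedback loop around [B1/(1+B1*B2)], B3
Step 3: reduce the series chain B4, B5
Step 4: reduce the feedback loop with forward [[B1/(1+B1*B2)]/(1+[B1/(1+B1*B2)]*B3)] and return (B4*B5)
Step 5: multiply [[[B1/(1+B1*B2)]/(1+[B1/(1+B1*B2)]*B3)]/(1+[[B1/(1+B1*B2)]/(1+[B1/(1+B1*B2)]*B3)]*(B4*B5))], B6 (series)
So the answer for step 4 is feedback.

Answer: feedback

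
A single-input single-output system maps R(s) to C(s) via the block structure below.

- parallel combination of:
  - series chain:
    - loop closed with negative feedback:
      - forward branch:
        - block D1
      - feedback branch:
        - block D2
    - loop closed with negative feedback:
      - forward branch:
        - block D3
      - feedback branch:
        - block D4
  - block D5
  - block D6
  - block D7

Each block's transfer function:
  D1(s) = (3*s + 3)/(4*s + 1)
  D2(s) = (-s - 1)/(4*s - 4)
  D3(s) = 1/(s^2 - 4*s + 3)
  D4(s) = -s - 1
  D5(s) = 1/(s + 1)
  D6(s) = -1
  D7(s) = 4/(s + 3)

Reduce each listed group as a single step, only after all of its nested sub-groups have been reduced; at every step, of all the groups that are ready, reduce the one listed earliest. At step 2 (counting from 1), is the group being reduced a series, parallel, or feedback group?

Step 1. reduce the feedback loop with forward D1 and return D2
Step 2. feedback reduction of D3, D4
Step 3. series reduction of [D1/(1+D1*D2)], [D3/(1+D3*D4)]
Step 4. parallel reduction of ([D1/(1+D1*D2)]*[D3/(1+D3*D4)]), D5, D6, D7
So the answer for step 2 is feedback.

Therefore the answer is feedback.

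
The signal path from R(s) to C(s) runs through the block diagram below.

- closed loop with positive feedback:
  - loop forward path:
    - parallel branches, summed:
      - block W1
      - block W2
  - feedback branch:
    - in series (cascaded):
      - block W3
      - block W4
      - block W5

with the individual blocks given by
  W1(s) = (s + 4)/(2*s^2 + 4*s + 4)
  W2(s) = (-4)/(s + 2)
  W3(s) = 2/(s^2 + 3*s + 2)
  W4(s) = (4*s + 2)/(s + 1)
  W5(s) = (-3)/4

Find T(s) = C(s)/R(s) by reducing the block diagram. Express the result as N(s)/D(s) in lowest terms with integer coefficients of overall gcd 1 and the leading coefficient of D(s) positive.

Answer: (-7*s^5 - 38*s^4 - 83*s^3 - 96*s^2 - 60*s - 16)/(2*s^6 + 16*s^5 + 54*s^4 + 58*s^3 + 27*s^2 - 14*s - 8)

Working:
1. parallel reduction of W1, W2, giving (-7*s^2 - 10*s - 8)/(2*s^3 + 8*s^2 + 12*s + 8)
2. cascade W3, W4, W5, giving (-6*s - 3)/(s^3 + 4*s^2 + 5*s + 2)
3. collapse the loop ((W1+W2) forward, (W3*W4*W5) return), which is the overall transfer function T(s) = C(s)/R(s) in lowest terms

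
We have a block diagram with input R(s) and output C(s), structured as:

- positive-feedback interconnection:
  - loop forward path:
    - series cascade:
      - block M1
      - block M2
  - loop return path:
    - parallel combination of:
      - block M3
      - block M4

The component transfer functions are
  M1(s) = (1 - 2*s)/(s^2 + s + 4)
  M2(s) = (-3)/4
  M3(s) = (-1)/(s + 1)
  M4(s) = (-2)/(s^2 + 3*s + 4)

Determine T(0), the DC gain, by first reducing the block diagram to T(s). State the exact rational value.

Step 1 - combine M1, M2 in series = (6*s - 3)/(4*s^2 + 4*s + 16)
Step 2 - reduce the parallel group M3, M4 = (-s^2 - 5*s - 6)/(s^3 + 4*s^2 + 7*s + 4)
Step 3 - close the feedback loop around (M1*M2), (M3+M4) = (6*s^4 + 21*s^3 + 30*s^2 + 3*s - 12)/(4*s^5 + 20*s^4 + 66*s^3 + 135*s^2 + 149*s + 46)
That last expression is T(s); at s = 0 only the constant terms survive, so T(0) = -12/46 = -6/23.

Answer: -6/23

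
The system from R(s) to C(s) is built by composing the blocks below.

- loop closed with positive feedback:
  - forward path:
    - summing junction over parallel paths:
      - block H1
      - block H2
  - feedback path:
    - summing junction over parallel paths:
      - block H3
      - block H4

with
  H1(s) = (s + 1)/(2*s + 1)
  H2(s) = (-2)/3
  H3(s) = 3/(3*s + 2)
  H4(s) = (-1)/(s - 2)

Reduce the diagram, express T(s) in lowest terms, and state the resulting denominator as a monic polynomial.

(1) sum the parallel branches H1, H2 gives (1 - s)/(6*s + 3)
(2) sum the parallel branches H3, H4 gives (-8)/(3*s^2 - 4*s - 4)
(3) feedback reduction of (H1+H2), (H3+H4) gives (-3*s^3 + 7*s^2 - 4)/(18*s^3 - 15*s^2 - 44*s - 4)
No further cancellation is possible in the step-3 result, so that is T(s). Its denominator becomes monic after dividing by the leading coefficient 18.

Answer: s^3 - 5*s^2/6 - 22*s/9 - 2/9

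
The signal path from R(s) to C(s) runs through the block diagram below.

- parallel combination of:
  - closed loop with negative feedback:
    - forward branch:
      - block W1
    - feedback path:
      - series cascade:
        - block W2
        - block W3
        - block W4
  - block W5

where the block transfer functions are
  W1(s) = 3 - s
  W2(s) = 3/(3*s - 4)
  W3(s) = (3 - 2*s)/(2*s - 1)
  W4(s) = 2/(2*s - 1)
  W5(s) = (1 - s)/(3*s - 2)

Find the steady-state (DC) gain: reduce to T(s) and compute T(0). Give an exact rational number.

First reduce the diagram to T(s).

Step 1: combine W2, W3, W4 in series: (18 - 12*s)/(12*s^3 - 28*s^2 + 19*s - 4)
Step 2: collapse the loop (W1 forward, (W2*W3*W4) return): (-12*s^4 + 64*s^3 - 103*s^2 + 61*s - 12)/(12*s^3 - 16*s^2 - 35*s + 50)
Step 3: combine [W1/(1+W1*(W2*W3*W4))], W5 in parallel: (-36*s^5 + 204*s^4 - 409*s^3 + 408*s^2 - 243*s + 74)/(36*s^4 - 72*s^3 - 73*s^2 + 220*s - 100)
The step-3 result is T(s). Setting s = 0: T(0) = 74/(-100) = -37/50.

Answer: -37/50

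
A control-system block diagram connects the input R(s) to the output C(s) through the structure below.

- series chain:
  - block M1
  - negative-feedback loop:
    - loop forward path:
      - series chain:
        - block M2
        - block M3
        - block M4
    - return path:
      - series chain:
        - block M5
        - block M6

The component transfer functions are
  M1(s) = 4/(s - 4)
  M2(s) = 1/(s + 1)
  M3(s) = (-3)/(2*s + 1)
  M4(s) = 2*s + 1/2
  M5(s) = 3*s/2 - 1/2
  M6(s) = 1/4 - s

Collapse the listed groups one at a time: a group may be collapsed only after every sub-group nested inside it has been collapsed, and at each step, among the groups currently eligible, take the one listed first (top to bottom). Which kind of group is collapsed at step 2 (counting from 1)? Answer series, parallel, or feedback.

Step 1: series reduction of M2, M3, M4
Step 2: cascade M5, M6
Step 3: feedback reduction of (M2*M3*M4), (M5*M6)
Step 4: series reduction of M1, [(M2*M3*M4)/(1+(M2*M3*M4)*(M5*M6))]
At step 2 the group reduced is series.

Hence the answer: series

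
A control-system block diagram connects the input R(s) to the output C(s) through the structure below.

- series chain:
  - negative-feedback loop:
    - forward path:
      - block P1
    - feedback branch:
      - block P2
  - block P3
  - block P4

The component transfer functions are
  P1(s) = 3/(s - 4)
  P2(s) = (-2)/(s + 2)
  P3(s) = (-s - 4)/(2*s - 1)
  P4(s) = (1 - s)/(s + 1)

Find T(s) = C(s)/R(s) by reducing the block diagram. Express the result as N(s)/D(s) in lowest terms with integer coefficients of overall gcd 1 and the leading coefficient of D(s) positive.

The answer is (3*s^3 + 15*s^2 + 6*s - 24)/(2*s^4 - 3*s^3 - 31*s^2 - 12*s + 14).

Reasoning:
(1) feedback reduction of P1, P2 -> (3*s + 6)/(s^2 - 2*s - 14)
(2) cascade [P1/(1+P1*P2)], P3, P4 - this is the overall T(s), already in the required normalized form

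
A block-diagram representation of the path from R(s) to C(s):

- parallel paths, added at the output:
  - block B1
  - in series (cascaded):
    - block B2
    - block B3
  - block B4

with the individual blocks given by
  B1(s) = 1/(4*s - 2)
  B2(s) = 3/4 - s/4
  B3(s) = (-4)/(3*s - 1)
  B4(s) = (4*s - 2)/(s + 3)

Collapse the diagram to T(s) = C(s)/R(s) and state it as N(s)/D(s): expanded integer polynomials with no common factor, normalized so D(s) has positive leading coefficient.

Answer: (52*s^3 - 63*s^2 + 11)/(12*s^3 + 26*s^2 - 28*s + 6)

Working:
1. multiply B2, B3 (series) gives (s - 3)/(3*s - 1)
2. combine B1, (B2*B3), B4 in parallel, which is the overall transfer function T(s) = C(s)/R(s) in lowest terms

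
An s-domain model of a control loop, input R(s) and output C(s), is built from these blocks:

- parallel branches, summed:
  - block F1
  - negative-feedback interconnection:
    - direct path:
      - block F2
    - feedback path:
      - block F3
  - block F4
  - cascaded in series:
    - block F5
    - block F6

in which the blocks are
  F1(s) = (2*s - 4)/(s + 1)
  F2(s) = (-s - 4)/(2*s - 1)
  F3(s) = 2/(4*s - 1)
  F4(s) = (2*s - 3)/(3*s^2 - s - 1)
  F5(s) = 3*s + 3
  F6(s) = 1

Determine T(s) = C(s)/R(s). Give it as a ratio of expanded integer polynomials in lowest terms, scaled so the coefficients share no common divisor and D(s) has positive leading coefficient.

Step 1: close the feedback loop around F2, F3 = (-4*s^2 - 15*s + 4)/(8*s^2 - 8*s - 7)
Step 2: cascade F5, F6 = 3*s + 3
Step 3: add F1, [F2/(1+F2*F3)], F4, (F5*F6) (parallel) - this is the overall T(s), already in the required normalized form

Hence the answer: (72*s^6 + 84*s^5 - 380*s^4 - 125*s^3 + 174*s^2 + 79*s + 10)/(24*s^5 - 8*s^4 - 53*s^3 - 6*s^2 + 22*s + 7)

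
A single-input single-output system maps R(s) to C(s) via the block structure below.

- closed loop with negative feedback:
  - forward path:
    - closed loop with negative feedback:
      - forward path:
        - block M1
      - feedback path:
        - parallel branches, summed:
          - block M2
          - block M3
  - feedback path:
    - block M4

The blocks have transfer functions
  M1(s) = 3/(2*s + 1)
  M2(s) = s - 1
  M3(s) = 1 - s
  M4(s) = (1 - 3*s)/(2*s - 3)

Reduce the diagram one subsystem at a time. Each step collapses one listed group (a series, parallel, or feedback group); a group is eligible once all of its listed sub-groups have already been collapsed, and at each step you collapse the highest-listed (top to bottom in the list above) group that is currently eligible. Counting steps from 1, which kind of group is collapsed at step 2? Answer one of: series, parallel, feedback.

Reducing step by step:

[1] parallel reduction of M2, M3
[2] close the feedback loop around M1, (M2+M3)
[3] reduce the feedback loop with forward [M1/(1+M1*(M2+M3))] and return M4
So the answer for step 2 is feedback.

Answer: feedback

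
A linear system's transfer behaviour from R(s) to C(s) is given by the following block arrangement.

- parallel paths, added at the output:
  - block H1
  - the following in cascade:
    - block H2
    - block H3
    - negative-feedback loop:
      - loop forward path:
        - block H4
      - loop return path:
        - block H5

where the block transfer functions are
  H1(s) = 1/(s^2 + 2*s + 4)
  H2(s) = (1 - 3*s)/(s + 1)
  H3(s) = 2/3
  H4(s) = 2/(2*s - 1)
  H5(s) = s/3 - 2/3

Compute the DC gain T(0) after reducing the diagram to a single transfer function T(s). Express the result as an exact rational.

Answer: -9/28

Working:
Step 1. reduce the feedback loop with forward H4 and return H5; result 6/(8*s - 7)
Step 2. multiply H2, H3, [H4/(1+H4*H5)] (series); result (4 - 12*s)/(8*s^2 + s - 7)
Step 3. add H1, (H2*H3*[H4/(1+H4*H5)]) (parallel); result (-12*s^3 - 12*s^2 - 39*s + 9)/(8*s^4 + 17*s^3 + 27*s^2 - 10*s - 28)
DC gain: substitute s = 0 into T(s) from step 3: T(0) = 9/(-28) = -9/28.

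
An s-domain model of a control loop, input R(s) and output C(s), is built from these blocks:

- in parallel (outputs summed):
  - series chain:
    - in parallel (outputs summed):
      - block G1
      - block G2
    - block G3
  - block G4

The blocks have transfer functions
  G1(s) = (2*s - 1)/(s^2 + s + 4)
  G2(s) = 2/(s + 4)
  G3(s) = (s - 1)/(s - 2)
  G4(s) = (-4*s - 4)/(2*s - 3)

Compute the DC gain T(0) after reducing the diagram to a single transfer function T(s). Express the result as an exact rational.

Reducing step by step:

[1] reduce the parallel group G1, G2 -> (4*s^2 + 9*s + 4)/(s^3 + 5*s^2 + 8*s + 16)
[2] combine (G1+G2), G3 in series -> (4*s^3 + 5*s^2 - 5*s - 4)/(s^4 + 3*s^3 - 2*s^2 - 32)
[3] add ((G1+G2)*G3), G4 (parallel) -> (-4*s^5 - 8*s^4 - 6*s^3 - 17*s^2 + 135*s + 140)/(2*s^5 + 3*s^4 - 13*s^3 + 6*s^2 - 64*s + 96)
The step-3 result is T(s). Setting s = 0: T(0) = 140/96 = 35/24.

Answer: 35/24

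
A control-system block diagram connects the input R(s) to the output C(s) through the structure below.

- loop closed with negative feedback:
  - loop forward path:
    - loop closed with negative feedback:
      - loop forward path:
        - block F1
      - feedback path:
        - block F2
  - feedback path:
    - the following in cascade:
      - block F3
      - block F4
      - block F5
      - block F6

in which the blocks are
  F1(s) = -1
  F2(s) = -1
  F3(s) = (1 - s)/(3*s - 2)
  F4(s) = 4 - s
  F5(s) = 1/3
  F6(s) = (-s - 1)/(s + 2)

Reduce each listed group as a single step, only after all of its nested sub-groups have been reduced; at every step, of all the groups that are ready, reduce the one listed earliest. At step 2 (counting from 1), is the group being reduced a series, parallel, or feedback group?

1. apply the feedback formula to F1, F2
2. cascade F3, F4, F5, F6
3. feedback reduction of [F1/(1+F1*F2)], (F3*F4*F5*F6)
Step 2: series.

Answer: series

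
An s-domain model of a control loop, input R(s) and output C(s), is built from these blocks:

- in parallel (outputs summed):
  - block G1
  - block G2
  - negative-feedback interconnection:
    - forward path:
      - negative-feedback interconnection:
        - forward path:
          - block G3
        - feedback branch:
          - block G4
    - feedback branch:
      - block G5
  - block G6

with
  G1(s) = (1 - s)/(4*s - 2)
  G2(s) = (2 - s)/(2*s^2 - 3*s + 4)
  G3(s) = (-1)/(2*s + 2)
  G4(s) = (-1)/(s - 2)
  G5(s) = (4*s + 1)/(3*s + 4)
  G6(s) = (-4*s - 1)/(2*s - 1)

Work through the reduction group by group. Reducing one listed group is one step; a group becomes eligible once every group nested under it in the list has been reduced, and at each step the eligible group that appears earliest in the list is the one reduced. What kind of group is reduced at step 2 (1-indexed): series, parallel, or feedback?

The answer is feedback.

Reasoning:
[1] collapse the loop (G3 forward, G4 return)
[2] feedback reduction of [G3/(1+G3*G4)], G5
[3] parallel reduction of G1, G2, [[G3/(1+G3*G4)]/(1+[G3/(1+G3*G4)]*G5)], G6
So the answer for step 2 is feedback.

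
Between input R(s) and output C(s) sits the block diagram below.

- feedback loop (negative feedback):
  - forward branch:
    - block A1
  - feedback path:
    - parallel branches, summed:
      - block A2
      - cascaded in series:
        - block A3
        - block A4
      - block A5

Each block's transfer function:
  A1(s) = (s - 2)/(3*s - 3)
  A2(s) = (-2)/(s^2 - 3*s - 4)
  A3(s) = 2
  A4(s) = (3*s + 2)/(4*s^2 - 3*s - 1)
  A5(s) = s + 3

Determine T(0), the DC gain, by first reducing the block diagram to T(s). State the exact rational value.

Step 1. series reduction of A3, A4 gives (6*s + 4)/(4*s^2 - 3*s - 1)
Step 2. reduce the parallel group A2, (A3*A4), A5 gives (4*s^5 - 3*s^4 - 47*s^3 - 31*s^2 + 19*s - 2)/(4*s^4 - 15*s^3 - 8*s^2 + 15*s + 4)
Step 3. close the feedback loop around A1, (A2+(A3*A4)+A5) gives (4*s^5 - 23*s^4 + 22*s^3 + 31*s^2 - 26*s - 8)/(4*s^6 + s^5 - 98*s^4 + 84*s^3 + 150*s^2 - 73*s - 8)
That last expression is T(s); at s = 0 only the constant terms survive, so T(0) = -8/(-8) = 1.

Therefore the answer is 1.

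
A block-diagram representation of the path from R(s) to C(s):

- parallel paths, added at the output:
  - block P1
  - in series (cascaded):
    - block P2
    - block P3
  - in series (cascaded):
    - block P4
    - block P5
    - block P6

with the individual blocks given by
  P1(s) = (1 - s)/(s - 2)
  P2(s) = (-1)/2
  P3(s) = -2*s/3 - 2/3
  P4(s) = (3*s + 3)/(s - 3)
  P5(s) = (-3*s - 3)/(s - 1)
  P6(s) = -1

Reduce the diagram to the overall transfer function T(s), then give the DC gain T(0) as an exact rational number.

Answer: 17/6

Working:
[1] combine P2, P3 in series = s/3 + 1/3
[2] multiply P4, P5, P6 (series) = (9*s^2 + 18*s + 9)/(s^2 - 4*s + 3)
[3] reduce the parallel group P1, (P2*P3), (P4*P5*P6) = (s^4 + 19*s^3 + 20*s^2 - 97*s - 51)/(3*s^3 - 18*s^2 + 33*s - 18)
Evaluating the step-3 result (the overall T(s)) at s = 0 gives T(0) = -51/(-18) = 17/6.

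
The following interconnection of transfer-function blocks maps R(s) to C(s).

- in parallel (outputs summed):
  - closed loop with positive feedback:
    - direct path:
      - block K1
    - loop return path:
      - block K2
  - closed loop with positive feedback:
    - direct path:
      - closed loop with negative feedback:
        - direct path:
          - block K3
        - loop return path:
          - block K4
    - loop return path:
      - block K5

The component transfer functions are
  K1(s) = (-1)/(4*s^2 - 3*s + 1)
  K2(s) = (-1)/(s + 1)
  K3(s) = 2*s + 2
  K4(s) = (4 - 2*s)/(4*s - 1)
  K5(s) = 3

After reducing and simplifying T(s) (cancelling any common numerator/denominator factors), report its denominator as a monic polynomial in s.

(1) collapse the loop (K1 forward, K2 return) gives (-s - 1)/(4*s^3 + s^2 - 2*s)
(2) feedback reduction of K3, K4 gives (-8*s^2 - 6*s + 2)/(4*s^2 - 8*s - 7)
(3) collapse the loop ([K3/(1+K3*K4)] forward, K5 return) gives (-8*s^2 - 6*s + 2)/(28*s^2 + 10*s - 13)
(4) add [K1/(1-K1*K2)], [[K3/(1+K3*K4)]/(1-[K3/(1+K3*K4)]*K5)] (parallel) gives (-32*s^5 - 32*s^4 - 10*s^3 - 24*s^2 - s + 13)/(112*s^5 + 68*s^4 - 98*s^3 - 33*s^2 + 26*s)
T(s) is the step-4 result (common factors already cancelled). Leading coefficient of the denominator: 112. Divide through by 112 for the monic polynomial.

Final answer: s^5 + 17*s^4/28 - 7*s^3/8 - 33*s^2/112 + 13*s/56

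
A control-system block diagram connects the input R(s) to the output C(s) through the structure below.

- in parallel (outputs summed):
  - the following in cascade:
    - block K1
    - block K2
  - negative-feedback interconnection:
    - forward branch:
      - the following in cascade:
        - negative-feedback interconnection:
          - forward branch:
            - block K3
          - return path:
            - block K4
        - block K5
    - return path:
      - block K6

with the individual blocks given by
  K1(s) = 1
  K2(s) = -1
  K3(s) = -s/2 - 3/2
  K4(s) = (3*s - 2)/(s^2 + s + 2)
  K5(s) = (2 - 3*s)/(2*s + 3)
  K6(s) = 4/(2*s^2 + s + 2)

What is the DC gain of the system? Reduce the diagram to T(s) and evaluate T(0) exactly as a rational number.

The answer is -3.

Reasoning:
(1) series reduction of K1, K2 gives -1
(2) feedback reduction of K3, K4 gives (s^3 + 4*s^2 + 5*s + 6)/(s^2 + 5*s - 10)
(3) series reduction of [K3/(1+K3*K4)], K5 gives (-3*s^4 - 10*s^3 - 7*s^2 - 8*s + 12)/(2*s^3 + 13*s^2 - 5*s - 30)
(4) reduce the feedback loop with forward ([K3/(1+K3*K4)]*K5) and return K6 gives (-6*s^6 - 23*s^5 - 30*s^4 - 43*s^3 + 2*s^2 - 4*s + 24)/(4*s^5 + 16*s^4 - 33*s^3 - 67*s^2 - 72*s - 12)
(5) sum the parallel branches (K1*K2), [([K3/(1+K3*K4)]*K5)/(1+([K3/(1+K3*K4)]*K5)*K6)] gives (-6*s^6 - 27*s^5 - 46*s^4 - 10*s^3 + 69*s^2 + 68*s + 36)/(4*s^5 + 16*s^4 - 33*s^3 - 67*s^2 - 72*s - 12)
Step 5 gives the overall T(s). Then T(0) = 36/(-12) = -3.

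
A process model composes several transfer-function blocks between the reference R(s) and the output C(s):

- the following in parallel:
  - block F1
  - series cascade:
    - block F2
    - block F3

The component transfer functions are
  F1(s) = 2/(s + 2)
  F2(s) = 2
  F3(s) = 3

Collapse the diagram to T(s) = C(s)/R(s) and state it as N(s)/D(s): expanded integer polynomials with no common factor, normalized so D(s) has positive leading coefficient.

Step 1. cascade F2, F3; result 6
Step 2. reduce the parallel group F1, (F2*F3), giving the overall T(s)

Final answer: (6*s + 14)/(s + 2)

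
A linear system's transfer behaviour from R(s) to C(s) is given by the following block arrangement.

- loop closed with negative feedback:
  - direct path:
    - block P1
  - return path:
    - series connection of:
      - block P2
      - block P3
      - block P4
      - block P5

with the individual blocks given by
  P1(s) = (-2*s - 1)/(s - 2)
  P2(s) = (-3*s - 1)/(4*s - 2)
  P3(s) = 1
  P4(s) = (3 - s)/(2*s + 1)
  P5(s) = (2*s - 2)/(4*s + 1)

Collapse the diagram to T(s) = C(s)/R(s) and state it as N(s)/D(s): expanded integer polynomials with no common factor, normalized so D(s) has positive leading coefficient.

First reduce the diagram to T(s).

Step 1. cascade P2, P3, P4, P5, giving (3*s^3 - 11*s^2 + 5*s + 3)/(16*s^3 + 4*s^2 - 4*s - 1)
Step 2. collapse the loop (P1 forward, (P2*P3*P4*P5) return): this yields T(s), and no further normalization is needed

Answer: (-16*s^3 - 4*s^2 + 4*s + 1)/(5*s^3 - 7*s^2 - 2*s - 1)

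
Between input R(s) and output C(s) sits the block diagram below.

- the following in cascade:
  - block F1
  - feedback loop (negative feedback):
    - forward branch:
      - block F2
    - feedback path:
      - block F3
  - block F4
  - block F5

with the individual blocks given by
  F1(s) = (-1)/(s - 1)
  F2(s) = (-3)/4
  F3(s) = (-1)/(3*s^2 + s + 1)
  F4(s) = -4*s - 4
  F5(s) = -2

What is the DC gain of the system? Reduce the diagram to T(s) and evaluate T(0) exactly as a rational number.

First reduce the diagram to T(s).

Step 1 - apply the feedback formula to F2, F3, giving (-9*s^2 - 3*s - 3)/(12*s^2 + 4*s + 7)
Step 2 - multiply F1, [F2/(1+F2*F3)], F4, F5 (series), giving (72*s^3 + 96*s^2 + 48*s + 24)/(12*s^3 - 8*s^2 + 3*s - 7)
Evaluating the step-2 result (the overall T(s)) at s = 0 gives T(0) = 24/(-7) = -24/7.

Answer: -24/7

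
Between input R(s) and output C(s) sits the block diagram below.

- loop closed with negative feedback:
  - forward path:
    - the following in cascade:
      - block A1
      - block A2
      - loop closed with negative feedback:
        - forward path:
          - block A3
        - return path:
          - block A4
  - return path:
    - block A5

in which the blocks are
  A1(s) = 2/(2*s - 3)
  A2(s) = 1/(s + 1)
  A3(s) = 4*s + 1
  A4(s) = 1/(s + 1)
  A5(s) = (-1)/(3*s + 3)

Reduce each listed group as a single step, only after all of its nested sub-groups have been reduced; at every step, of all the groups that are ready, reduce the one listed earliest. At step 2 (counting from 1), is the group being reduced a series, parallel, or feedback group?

Step 1. close the feedback loop around A3, A4
Step 2. multiply A1, A2, [A3/(1+A3*A4)] (series)
Step 3. apply the feedback formula to (A1*A2*[A3/(1+A3*A4)]), A5
Step 2: series.

Answer: series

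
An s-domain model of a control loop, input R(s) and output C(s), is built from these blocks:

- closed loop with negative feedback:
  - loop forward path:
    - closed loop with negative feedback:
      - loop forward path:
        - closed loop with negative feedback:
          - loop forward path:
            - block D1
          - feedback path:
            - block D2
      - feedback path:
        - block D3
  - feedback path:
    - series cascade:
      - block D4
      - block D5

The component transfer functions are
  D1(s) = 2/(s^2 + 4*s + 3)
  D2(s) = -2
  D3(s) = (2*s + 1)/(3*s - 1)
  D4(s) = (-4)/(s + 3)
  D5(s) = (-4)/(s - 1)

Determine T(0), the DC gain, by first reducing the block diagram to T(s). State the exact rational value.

Answer: -6/41

Working:
Step 1 - apply the feedback formula to D1, D2, giving 2/(s^2 + 4*s - 1)
Step 2 - feedback reduction of [D1/(1+D1*D2)], D3, giving (6*s - 2)/(3*s^3 + 11*s^2 - 3*s + 3)
Step 3 - cascade D4, D5, giving 16/(s^2 + 2*s - 3)
Step 4 - collapse the loop ([[D1/(1+D1*D2)]/(1+[D1/(1+D1*D2)]*D3)] forward, (D4*D5) return), giving (6*s^3 + 10*s^2 - 22*s + 6)/(3*s^5 + 17*s^4 + 10*s^3 - 36*s^2 + 111*s - 41)
Step 4 gives the overall T(s). Then T(0) = 6/(-41) = -6/41.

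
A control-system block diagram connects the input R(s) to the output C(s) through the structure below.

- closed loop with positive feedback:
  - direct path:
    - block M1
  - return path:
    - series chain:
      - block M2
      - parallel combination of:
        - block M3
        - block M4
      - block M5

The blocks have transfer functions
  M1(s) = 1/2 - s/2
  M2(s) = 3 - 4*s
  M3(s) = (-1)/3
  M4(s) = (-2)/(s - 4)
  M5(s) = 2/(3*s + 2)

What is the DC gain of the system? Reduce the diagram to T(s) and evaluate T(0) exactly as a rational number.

Step 1. reduce the parallel group M3, M4, giving (-s - 2)/(3*s - 12)
Step 2. series reduction of M2, (M3+M4), M5, giving (8*s^2 + 10*s - 12)/(9*s^2 - 30*s - 24)
Step 3. close the feedback loop around M1, (M2*(M3+M4)*M5), giving (-9*s^3 + 39*s^2 - 6*s - 24)/(8*s^3 + 20*s^2 - 82*s - 36)
Step 3 gives the overall T(s). Then T(0) = -24/(-36) = 2/3.

Therefore the answer is 2/3.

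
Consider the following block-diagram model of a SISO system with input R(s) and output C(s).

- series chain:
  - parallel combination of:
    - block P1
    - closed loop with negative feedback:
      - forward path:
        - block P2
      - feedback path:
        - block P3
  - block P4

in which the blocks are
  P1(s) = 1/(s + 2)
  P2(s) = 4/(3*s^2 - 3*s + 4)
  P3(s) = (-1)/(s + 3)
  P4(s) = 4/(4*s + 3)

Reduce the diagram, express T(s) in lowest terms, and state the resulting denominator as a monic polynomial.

The answer is s^5 + 19*s^4/4 + 16*s^3/3 + 13*s^2/12 + 29*s/6 + 4.

Reasoning:
(1) apply the feedback formula to P2, P3; result (4*s + 12)/(3*s^3 + 6*s^2 - 5*s + 8)
(2) add P1, [P2/(1+P2*P3)] (parallel); result (3*s^3 + 10*s^2 + 15*s + 32)/(3*s^4 + 12*s^3 + 7*s^2 - 2*s + 16)
(3) cascade (P1+[P2/(1+P2*P3)]), P4; result (12*s^3 + 40*s^2 + 60*s + 128)/(12*s^5 + 57*s^4 + 64*s^3 + 13*s^2 + 58*s + 48)
That last expression is T(s), already simplified. Scaling its denominator by 1/12 (the reciprocal of the leading coefficient) yields the monic denominator.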